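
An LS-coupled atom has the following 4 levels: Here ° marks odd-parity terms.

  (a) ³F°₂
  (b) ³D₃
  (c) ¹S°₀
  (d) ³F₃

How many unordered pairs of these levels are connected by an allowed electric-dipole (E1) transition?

(a)–(b): allowed.
(a)–(c): forbidden (parity, ΔS, ΔL, ΔJ).
(a)–(d): allowed.
(b)–(c): forbidden (ΔS, ΔL, ΔJ).
(b)–(d): forbidden (parity).
(c)–(d): forbidden (ΔS, ΔL, ΔJ).
Allowed pairs: 2 of 6.

2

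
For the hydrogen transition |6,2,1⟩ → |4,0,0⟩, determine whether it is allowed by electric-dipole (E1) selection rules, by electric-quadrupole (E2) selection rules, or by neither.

Δl = 0 − 2 = -2; l_i + l_f = 2.
Δm_l = -1.
E1 (Δl = ±1, |Δm_l| ≤ 1): not satisfied.
E2 (Δl = 0,±2, l_i+l_f ≥ 2, |Δm_l| ≤ 2): satisfied.

E2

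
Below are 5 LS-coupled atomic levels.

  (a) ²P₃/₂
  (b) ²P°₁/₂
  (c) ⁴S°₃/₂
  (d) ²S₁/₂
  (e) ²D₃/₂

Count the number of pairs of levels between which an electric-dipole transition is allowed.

3

(a)–(b): allowed.
(a)–(c): forbidden (ΔS).
(a)–(d): forbidden (parity).
(a)–(e): forbidden (parity).
(b)–(c): forbidden (parity, ΔS).
(b)–(d): allowed.
(b)–(e): allowed.
(c)–(d): forbidden (ΔS, ΔL).
(c)–(e): forbidden (ΔS, ΔL).
(d)–(e): forbidden (parity, ΔL).
Allowed pairs: 3 of 10.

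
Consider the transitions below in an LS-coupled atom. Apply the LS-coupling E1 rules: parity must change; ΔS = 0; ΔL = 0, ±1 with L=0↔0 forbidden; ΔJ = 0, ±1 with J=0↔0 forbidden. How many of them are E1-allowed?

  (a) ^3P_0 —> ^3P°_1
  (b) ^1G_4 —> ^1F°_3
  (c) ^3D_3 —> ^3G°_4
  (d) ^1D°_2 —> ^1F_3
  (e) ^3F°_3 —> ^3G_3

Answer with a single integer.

(a) allowed
(b) allowed
(c) forbidden (ΔL fails)
(d) allowed
(e) allowed
Total allowed: 4 of 5.

4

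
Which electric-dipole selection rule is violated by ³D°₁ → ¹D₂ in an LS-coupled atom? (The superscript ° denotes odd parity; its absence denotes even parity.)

Reading off the term symbols: S 1→0, L 2→2, J 1→2, parity odd→even.
ΔL = 0, ±1 (not L=0↔0): L: 2 → 2, ΔL = +0 — passes.
Parity must change: odd → even — passes.
ΔS = 0: S: 1 → 0 — fails.
ΔJ = 0, ±1 (not J=0↔0): J: 1 → 2, ΔJ = +1 — passes.

the ΔS = 0 rule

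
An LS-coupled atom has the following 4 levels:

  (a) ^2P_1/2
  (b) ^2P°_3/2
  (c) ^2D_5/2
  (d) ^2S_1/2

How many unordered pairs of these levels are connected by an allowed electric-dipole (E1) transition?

(a)–(b): allowed.
(a)–(c): forbidden (parity, ΔJ).
(a)–(d): forbidden (parity).
(b)–(c): allowed.
(b)–(d): allowed.
(c)–(d): forbidden (parity, ΔL, ΔJ).
Allowed pairs: 3 of 6.

3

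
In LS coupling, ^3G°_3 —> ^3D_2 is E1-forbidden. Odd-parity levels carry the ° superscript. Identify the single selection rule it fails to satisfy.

the ΔL = 0, ±1 rule

Initial level: S=1, L=4, J=3, parity odd. Final level: S=1, L=2, J=2, parity even.
Parity must change: odd → even — ok.
ΔS = 0: S: 1 → 1 — ok.
ΔL = 0, ±1 (not L=0↔0): L: 4 → 2, ΔL = -2 — fails.
ΔJ = 0, ±1 (not J=0↔0): J: 3 → 2, ΔJ = -1 — ok.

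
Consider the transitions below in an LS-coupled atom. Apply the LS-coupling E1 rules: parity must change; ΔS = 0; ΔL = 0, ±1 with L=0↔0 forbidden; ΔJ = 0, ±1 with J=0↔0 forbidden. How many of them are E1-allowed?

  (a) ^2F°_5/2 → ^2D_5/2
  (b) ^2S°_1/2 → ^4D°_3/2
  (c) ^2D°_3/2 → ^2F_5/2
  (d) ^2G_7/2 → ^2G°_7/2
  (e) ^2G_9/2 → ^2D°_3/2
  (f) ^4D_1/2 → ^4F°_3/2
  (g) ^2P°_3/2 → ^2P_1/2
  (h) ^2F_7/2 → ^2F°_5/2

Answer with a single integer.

6

(a) allowed
(b) forbidden (parity, ΔS, ΔL fail)
(c) allowed
(d) allowed
(e) forbidden (ΔL, ΔJ fail)
(f) allowed
(g) allowed
(h) allowed
Total allowed: 6 of 8.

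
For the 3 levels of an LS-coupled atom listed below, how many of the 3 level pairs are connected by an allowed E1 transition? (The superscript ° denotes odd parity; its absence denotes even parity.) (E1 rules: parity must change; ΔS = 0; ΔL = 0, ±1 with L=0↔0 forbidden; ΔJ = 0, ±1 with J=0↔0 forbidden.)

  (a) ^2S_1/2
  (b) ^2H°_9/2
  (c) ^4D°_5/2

(a)–(b): forbidden (ΔL, ΔJ).
(a)–(c): forbidden (ΔS, ΔL, ΔJ).
(b)–(c): forbidden (parity, ΔS, ΔL, ΔJ).
Allowed pairs: 0 of 3.

0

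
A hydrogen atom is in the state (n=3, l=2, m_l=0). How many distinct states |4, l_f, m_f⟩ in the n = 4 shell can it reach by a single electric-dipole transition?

6

E1 requires Δl = ±1, so l_f ∈ {1, 3}; with 0 ≤ l_f ≤ n_f−1 = 3, the allowed l_f values are {1, 3}.
For l_f = 1: m_f ∈ {m_i−1, m_i, m_i+1} ∩ [−1, 1] = {-1, 0, 1} → 3 states.
For l_f = 3: m_f ∈ {m_i−1, m_i, m_i+1} ∩ [−3, 3] = {-1, 0, 1} → 3 states.
Total: 6.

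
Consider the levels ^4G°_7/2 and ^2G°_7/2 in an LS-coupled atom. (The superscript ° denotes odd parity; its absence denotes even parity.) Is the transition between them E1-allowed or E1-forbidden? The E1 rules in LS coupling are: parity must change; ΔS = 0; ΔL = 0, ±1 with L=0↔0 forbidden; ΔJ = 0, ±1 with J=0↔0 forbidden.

forbidden

Initial level: S=3/2, L=4, J=7/2, parity odd. Final level: S=1/2, L=4, J=7/2, parity odd.
Parity must change: odd → odd — violated.
ΔS = 0: S: 3/2 → 1/2 — violated.
ΔL = 0, ±1 (not L=0↔0): L: 4 → 4, ΔL = +0 — satisfied.
ΔJ = 0, ±1 (not J=0↔0): J: 7/2 → 7/2, ΔJ = +0 — satisfied.
Rule(s) violated: parity, ΔS.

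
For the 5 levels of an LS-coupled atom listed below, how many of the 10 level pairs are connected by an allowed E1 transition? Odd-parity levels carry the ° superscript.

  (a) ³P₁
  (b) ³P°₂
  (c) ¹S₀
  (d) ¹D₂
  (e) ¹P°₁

3

(a)–(b): allowed.
(a)–(c): forbidden (parity, ΔS).
(a)–(d): forbidden (parity, ΔS).
(a)–(e): forbidden (ΔS).
(b)–(c): forbidden (ΔS, ΔJ).
(b)–(d): forbidden (ΔS).
(b)–(e): forbidden (parity, ΔS).
(c)–(d): forbidden (parity, ΔL, ΔJ).
(c)–(e): allowed.
(d)–(e): allowed.
Allowed pairs: 3 of 10.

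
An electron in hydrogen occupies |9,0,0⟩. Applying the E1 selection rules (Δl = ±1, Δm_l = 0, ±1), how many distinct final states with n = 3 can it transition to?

3

E1 requires Δl = ±1, so l_f ∈ {-1, 1}; with 0 ≤ l_f ≤ n_f−1 = 2, the allowed l_f values are {1}.
For l_f = 1: m_f ∈ {m_i−1, m_i, m_i+1} ∩ [−1, 1] = {-1, 0, 1} → 3 states.
Total: 3.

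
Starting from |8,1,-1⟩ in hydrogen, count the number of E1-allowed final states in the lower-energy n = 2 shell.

1

E1 requires Δl = ±1, so l_f ∈ {0, 2}; with 0 ≤ l_f ≤ n_f−1 = 1, the allowed l_f values are {0}.
For l_f = 0: m_f ∈ {m_i−1, m_i, m_i+1} ∩ [−0, 0] = {0} → 1 state.
Total: 1.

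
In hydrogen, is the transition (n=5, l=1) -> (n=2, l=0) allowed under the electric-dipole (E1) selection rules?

Δl = 0 − 1 = -1; the E1 rule Δl = ±1 is ✓.
All E1 selection rules are satisfied.

allowed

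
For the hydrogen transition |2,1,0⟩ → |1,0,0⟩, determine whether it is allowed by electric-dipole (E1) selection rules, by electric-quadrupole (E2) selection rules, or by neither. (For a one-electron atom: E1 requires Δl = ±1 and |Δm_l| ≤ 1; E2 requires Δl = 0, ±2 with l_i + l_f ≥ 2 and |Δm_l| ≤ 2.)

Δl = 0 − 1 = -1; l_i + l_f = 1.
Δm_l = +0.
E1 (Δl = ±1, |Δm_l| ≤ 1): satisfied.
E2 (Δl = 0,±2, l_i+l_f ≥ 2, |Δm_l| ≤ 2): not satisfied.

E1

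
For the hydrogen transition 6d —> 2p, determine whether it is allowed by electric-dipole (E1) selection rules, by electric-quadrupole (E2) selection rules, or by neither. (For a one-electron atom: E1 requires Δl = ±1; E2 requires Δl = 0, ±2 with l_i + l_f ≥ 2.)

E1

Δl = 1 − 2 = -1; l_i + l_f = 3.
E1 (Δl = ±1): satisfied.
E2 (Δl = 0,±2, l_i+l_f ≥ 2): not satisfied.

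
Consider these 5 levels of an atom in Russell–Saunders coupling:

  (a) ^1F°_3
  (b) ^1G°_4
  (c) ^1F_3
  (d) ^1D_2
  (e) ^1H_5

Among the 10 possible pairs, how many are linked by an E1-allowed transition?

4

(a)–(b): forbidden (parity).
(a)–(c): allowed.
(a)–(d): allowed.
(a)–(e): forbidden (ΔL, ΔJ).
(b)–(c): allowed.
(b)–(d): forbidden (ΔL, ΔJ).
(b)–(e): allowed.
(c)–(d): forbidden (parity).
(c)–(e): forbidden (parity, ΔL, ΔJ).
(d)–(e): forbidden (parity, ΔL, ΔJ).
Allowed pairs: 4 of 10.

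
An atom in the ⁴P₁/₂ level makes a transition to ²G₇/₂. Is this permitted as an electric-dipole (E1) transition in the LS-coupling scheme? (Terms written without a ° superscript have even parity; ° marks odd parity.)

Parity must change: even → even — fails.
ΔJ = 0, ±1 (not J=0↔0): J: 1/2 → 7/2, ΔJ = +3 — fails.
ΔS = 0: S: 3/2 → 1/2 — fails.
ΔL = 0, ±1 (not L=0↔0): L: 1 → 4, ΔL = +3 — fails.
Rule(s) violated: parity, ΔS, ΔL, ΔJ.

forbidden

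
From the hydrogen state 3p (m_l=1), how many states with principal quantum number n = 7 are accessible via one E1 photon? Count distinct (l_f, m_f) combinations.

E1 requires Δl = ±1, so l_f ∈ {0, 2}; with 0 ≤ l_f ≤ n_f−1 = 6, the allowed l_f values are {0, 2}.
For l_f = 0: m_f ∈ {m_i−1, m_i, m_i+1} ∩ [−0, 0] = {0} → 1 state.
For l_f = 2: m_f ∈ {m_i−1, m_i, m_i+1} ∩ [−2, 2] = {0, 1, 2} → 3 states.
Total: 4.

4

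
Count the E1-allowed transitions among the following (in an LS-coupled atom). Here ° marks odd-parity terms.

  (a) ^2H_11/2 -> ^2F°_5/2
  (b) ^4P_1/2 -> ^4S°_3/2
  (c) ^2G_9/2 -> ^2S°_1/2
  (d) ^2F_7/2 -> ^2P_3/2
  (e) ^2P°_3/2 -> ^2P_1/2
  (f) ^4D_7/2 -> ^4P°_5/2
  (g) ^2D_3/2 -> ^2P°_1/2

4

(a) forbidden (ΔL, ΔJ fail)
(b) allowed
(c) forbidden (ΔL, ΔJ fail)
(d) forbidden (parity, ΔL, ΔJ fail)
(e) allowed
(f) allowed
(g) allowed
Total allowed: 4 of 7.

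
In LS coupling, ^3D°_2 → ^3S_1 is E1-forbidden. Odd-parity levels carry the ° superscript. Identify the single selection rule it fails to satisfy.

the ΔL = 0, ±1 rule

Initial level: S=1, L=2, J=2, parity odd. Final level: S=1, L=0, J=1, parity even.
ΔL = 0, ±1 (not L=0↔0): L: 2 → 0, ΔL = -2 — fails.
ΔJ = 0, ±1 (not J=0↔0): J: 2 → 1, ΔJ = -1 — ok.
Parity must change: odd → even — ok.
ΔS = 0: S: 1 → 1 — ok.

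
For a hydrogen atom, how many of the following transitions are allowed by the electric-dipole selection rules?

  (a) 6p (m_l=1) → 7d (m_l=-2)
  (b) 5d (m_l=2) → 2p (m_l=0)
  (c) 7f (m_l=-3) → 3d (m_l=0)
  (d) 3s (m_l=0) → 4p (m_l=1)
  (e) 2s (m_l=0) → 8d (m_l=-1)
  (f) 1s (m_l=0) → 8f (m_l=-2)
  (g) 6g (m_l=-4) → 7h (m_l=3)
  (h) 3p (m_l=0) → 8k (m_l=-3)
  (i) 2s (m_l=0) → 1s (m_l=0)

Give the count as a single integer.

1

(a) forbidden — Δm_l = -3 (E1 requires Δm_l = 0, ±1)
(b) forbidden — Δm_l = -2 (E1 requires Δm_l = 0, ±1)
(c) forbidden — Δm_l = +3 (E1 requires Δm_l = 0, ±1)
(d) allowed
(e) forbidden — Δl = +2 (E1 requires Δl = ±1)
(f) forbidden — Δl = +3 (E1 requires Δl = ±1); Δm_l = -2 (E1 requires Δm_l = 0, ±1)
(g) forbidden — Δm_l = +7 (E1 requires Δm_l = 0, ±1)
(h) forbidden — Δl = +6 (E1 requires Δl = ±1); Δm_l = -3 (E1 requires Δm_l = 0, ±1)
(i) forbidden — Δl = +0 (E1 requires Δl = ±1)
Total allowed: 1 of 9.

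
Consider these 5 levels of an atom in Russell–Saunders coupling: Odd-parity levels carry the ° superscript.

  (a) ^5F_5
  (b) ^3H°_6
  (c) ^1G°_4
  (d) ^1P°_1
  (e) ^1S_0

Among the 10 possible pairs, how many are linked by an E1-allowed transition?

(a)–(b): forbidden (ΔS, ΔL).
(a)–(c): forbidden (ΔS).
(a)–(d): forbidden (ΔS, ΔL, ΔJ).
(a)–(e): forbidden (parity, ΔS, ΔL, ΔJ).
(b)–(c): forbidden (parity, ΔS, ΔJ).
(b)–(d): forbidden (parity, ΔS, ΔL, ΔJ).
(b)–(e): forbidden (ΔS, ΔL, ΔJ).
(c)–(d): forbidden (parity, ΔL, ΔJ).
(c)–(e): forbidden (ΔL, ΔJ).
(d)–(e): allowed.
Allowed pairs: 1 of 10.

1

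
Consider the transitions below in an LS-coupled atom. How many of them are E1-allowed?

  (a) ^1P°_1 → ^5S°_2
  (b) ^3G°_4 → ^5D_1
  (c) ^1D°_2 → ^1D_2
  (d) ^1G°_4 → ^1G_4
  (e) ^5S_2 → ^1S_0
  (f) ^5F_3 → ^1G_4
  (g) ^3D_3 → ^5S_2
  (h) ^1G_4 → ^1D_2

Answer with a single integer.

2

(a) forbidden (parity, ΔS fail)
(b) forbidden (ΔS, ΔL, ΔJ fail)
(c) allowed
(d) allowed
(e) forbidden (parity, ΔS, ΔL, ΔJ fail)
(f) forbidden (parity, ΔS fail)
(g) forbidden (parity, ΔS, ΔL fail)
(h) forbidden (parity, ΔL, ΔJ fail)
Total allowed: 2 of 8.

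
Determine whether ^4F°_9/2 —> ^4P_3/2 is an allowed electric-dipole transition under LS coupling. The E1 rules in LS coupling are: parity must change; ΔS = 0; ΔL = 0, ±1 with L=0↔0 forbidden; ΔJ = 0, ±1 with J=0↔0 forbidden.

forbidden

Initial level: S=3/2, L=3, J=9/2, parity odd. Final level: S=3/2, L=1, J=3/2, parity even.
Parity must change: odd → even — ✓.
ΔS = 0: S: 3/2 → 3/2 — ✓.
ΔL = 0, ±1 (not L=0↔0): L: 3 → 1, ΔL = -2 — ✗.
ΔJ = 0, ±1 (not J=0↔0): J: 9/2 → 3/2, ΔJ = -3 — ✗.
Rule(s) violated: ΔL, ΔJ.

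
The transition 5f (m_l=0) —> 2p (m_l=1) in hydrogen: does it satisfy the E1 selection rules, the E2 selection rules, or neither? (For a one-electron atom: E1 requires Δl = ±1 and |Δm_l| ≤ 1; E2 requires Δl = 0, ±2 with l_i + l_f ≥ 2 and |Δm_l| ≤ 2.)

Δl = 1 − 3 = -2; l_i + l_f = 4.
Δm_l = +1.
E1 (Δl = ±1, |Δm_l| ≤ 1): not satisfied.
E2 (Δl = 0,±2, l_i+l_f ≥ 2, |Δm_l| ≤ 2): satisfied.

E2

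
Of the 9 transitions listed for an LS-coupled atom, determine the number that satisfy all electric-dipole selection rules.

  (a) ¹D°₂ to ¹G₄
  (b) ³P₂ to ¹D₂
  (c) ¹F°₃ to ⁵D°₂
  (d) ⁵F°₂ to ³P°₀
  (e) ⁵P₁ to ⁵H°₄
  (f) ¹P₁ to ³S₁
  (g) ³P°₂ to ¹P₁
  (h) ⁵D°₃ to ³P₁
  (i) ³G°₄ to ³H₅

(a) forbidden (ΔL, ΔJ fail)
(b) forbidden (parity, ΔS fail)
(c) forbidden (parity, ΔS fail)
(d) forbidden (parity, ΔS, ΔL, ΔJ fail)
(e) forbidden (ΔL, ΔJ fail)
(f) forbidden (parity, ΔS fail)
(g) forbidden (ΔS fails)
(h) forbidden (ΔS, ΔJ fail)
(i) allowed
Total allowed: 1 of 9.

1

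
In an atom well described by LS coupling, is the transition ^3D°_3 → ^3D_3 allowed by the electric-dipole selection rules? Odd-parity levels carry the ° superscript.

Reading off the term symbols: S 1→1, L 2→2, J 3→3, parity odd→even.
Parity must change: odd → even — ok.
ΔS = 0: S: 1 → 1 — ok.
ΔL = 0, ±1 (not L=0↔0): L: 2 → 2, ΔL = +0 — ok.
ΔJ = 0, ±1 (not J=0↔0): J: 3 → 3, ΔJ = +0 — ok.
All four E1 rules are satisfied.

allowed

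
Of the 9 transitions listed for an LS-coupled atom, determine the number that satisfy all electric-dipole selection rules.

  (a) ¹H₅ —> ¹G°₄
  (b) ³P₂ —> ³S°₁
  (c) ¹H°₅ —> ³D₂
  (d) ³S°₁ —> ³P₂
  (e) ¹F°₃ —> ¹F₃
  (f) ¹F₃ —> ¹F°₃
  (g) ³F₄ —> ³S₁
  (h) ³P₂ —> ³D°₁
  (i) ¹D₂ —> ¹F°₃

(a) allowed
(b) allowed
(c) forbidden (ΔS, ΔL, ΔJ fail)
(d) allowed
(e) allowed
(f) allowed
(g) forbidden (parity, ΔL, ΔJ fail)
(h) allowed
(i) allowed
Total allowed: 7 of 9.

7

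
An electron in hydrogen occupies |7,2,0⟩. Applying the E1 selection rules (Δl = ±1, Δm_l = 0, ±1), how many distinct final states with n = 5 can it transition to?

6

E1 requires Δl = ±1, so l_f ∈ {1, 3}; with 0 ≤ l_f ≤ n_f−1 = 4, the allowed l_f values are {1, 3}.
For l_f = 1: m_f ∈ {m_i−1, m_i, m_i+1} ∩ [−1, 1] = {-1, 0, 1} → 3 states.
For l_f = 3: m_f ∈ {m_i−1, m_i, m_i+1} ∩ [−3, 3] = {-1, 0, 1} → 3 states.
Total: 6.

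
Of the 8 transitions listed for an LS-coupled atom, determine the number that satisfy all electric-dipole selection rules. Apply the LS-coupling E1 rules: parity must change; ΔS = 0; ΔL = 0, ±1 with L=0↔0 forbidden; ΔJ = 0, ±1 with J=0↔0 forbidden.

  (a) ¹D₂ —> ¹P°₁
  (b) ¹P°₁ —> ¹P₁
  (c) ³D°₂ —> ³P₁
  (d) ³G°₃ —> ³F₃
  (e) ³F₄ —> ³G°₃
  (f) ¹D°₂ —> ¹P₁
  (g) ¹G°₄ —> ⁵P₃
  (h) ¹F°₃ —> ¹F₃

(a) allowed
(b) allowed
(c) allowed
(d) allowed
(e) allowed
(f) allowed
(g) forbidden (ΔS, ΔL fail)
(h) allowed
Total allowed: 7 of 8.

7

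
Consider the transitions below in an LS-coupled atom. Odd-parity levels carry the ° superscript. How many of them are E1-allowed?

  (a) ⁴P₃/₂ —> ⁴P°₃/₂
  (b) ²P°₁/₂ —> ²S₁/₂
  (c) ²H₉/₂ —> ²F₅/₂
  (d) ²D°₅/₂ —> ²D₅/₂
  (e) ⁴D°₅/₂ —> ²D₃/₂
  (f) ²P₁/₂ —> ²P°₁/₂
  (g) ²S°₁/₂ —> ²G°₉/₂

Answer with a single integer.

4

(a) allowed
(b) allowed
(c) forbidden (parity, ΔL, ΔJ fail)
(d) allowed
(e) forbidden (ΔS fails)
(f) allowed
(g) forbidden (parity, ΔL, ΔJ fail)
Total allowed: 4 of 7.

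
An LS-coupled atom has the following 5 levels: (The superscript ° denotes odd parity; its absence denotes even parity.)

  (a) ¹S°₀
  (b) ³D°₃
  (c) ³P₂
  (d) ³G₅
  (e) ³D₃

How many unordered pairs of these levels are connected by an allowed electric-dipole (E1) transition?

2

(a)–(b): forbidden (parity, ΔS, ΔL, ΔJ).
(a)–(c): forbidden (ΔS, ΔJ).
(a)–(d): forbidden (ΔS, ΔL, ΔJ).
(a)–(e): forbidden (ΔS, ΔL, ΔJ).
(b)–(c): allowed.
(b)–(d): forbidden (ΔL, ΔJ).
(b)–(e): allowed.
(c)–(d): forbidden (parity, ΔL, ΔJ).
(c)–(e): forbidden (parity).
(d)–(e): forbidden (parity, ΔL, ΔJ).
Allowed pairs: 2 of 10.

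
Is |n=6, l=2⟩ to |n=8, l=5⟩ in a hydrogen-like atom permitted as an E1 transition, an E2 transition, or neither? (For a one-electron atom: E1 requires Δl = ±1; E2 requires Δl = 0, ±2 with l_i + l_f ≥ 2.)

Δl = 5 − 2 = +3; l_i + l_f = 7.
E1 (Δl = ±1): not satisfied.
E2 (Δl = 0,±2, l_i+l_f ≥ 2): not satisfied.

neither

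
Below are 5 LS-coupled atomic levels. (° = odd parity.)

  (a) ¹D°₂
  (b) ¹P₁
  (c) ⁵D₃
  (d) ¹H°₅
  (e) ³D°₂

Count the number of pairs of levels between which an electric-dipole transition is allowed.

1

(a)–(b): allowed.
(a)–(c): forbidden (ΔS).
(a)–(d): forbidden (parity, ΔL, ΔJ).
(a)–(e): forbidden (parity, ΔS).
(b)–(c): forbidden (parity, ΔS, ΔJ).
(b)–(d): forbidden (ΔL, ΔJ).
(b)–(e): forbidden (ΔS).
(c)–(d): forbidden (ΔS, ΔL, ΔJ).
(c)–(e): forbidden (ΔS).
(d)–(e): forbidden (parity, ΔS, ΔL, ΔJ).
Allowed pairs: 1 of 10.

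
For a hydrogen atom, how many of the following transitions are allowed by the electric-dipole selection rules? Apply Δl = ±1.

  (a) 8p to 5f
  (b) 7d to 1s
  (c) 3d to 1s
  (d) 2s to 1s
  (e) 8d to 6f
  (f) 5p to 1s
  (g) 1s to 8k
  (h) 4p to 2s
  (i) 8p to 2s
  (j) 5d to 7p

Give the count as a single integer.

5

(a) forbidden — Δl = +2 (E1 requires Δl = ±1)
(b) forbidden — Δl = -2 (E1 requires Δl = ±1)
(c) forbidden — Δl = -2 (E1 requires Δl = ±1)
(d) forbidden — Δl = +0 (E1 requires Δl = ±1)
(e) allowed
(f) allowed
(g) forbidden — Δl = +7 (E1 requires Δl = ±1)
(h) allowed
(i) allowed
(j) allowed
Total allowed: 5 of 10.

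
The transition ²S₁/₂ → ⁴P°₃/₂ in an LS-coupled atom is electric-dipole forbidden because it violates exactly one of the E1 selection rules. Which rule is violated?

the ΔS = 0 rule

Parity must change: even → odd — ✓.
ΔS = 0: S: 1/2 → 3/2 — ✗.
ΔL = 0, ±1 (not L=0↔0): L: 0 → 1, ΔL = +1 — ✓.
ΔJ = 0, ±1 (not J=0↔0): J: 1/2 → 3/2, ΔJ = +1 — ✓.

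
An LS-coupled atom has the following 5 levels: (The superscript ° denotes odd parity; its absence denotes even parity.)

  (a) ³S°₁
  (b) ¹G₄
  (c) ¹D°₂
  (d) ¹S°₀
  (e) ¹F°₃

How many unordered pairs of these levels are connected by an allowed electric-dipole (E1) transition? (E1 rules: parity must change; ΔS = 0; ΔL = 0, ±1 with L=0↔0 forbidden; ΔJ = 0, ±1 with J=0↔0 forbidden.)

(a)–(b): forbidden (ΔS, ΔL, ΔJ).
(a)–(c): forbidden (parity, ΔS, ΔL).
(a)–(d): forbidden (parity, ΔS, ΔL).
(a)–(e): forbidden (parity, ΔS, ΔL, ΔJ).
(b)–(c): forbidden (ΔL, ΔJ).
(b)–(d): forbidden (ΔL, ΔJ).
(b)–(e): allowed.
(c)–(d): forbidden (parity, ΔL, ΔJ).
(c)–(e): forbidden (parity).
(d)–(e): forbidden (parity, ΔL, ΔJ).
Allowed pairs: 1 of 10.

1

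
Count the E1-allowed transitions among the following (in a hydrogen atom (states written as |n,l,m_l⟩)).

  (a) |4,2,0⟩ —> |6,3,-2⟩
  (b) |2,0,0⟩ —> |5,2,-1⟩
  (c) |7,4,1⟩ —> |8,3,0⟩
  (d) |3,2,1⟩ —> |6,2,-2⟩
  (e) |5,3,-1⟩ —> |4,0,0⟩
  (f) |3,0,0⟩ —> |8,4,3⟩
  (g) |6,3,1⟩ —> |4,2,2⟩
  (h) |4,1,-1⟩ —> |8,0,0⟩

3

(a) forbidden — Δm_l = -2 (E1 requires Δm_l = 0, ±1)
(b) forbidden — Δl = +2 (E1 requires Δl = ±1)
(c) allowed
(d) forbidden — Δl = +0 (E1 requires Δl = ±1); Δm_l = -3 (E1 requires Δm_l = 0, ±1)
(e) forbidden — Δl = -3 (E1 requires Δl = ±1)
(f) forbidden — Δl = +4 (E1 requires Δl = ±1); Δm_l = +3 (E1 requires Δm_l = 0, ±1)
(g) allowed
(h) allowed
Total allowed: 3 of 8.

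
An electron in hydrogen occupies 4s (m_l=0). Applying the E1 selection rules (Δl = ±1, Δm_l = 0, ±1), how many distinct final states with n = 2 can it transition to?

3

E1 requires Δl = ±1, so l_f ∈ {-1, 1}; with 0 ≤ l_f ≤ n_f−1 = 1, the allowed l_f values are {1}.
For l_f = 1: m_f ∈ {m_i−1, m_i, m_i+1} ∩ [−1, 1] = {-1, 0, 1} → 3 states.
Total: 3.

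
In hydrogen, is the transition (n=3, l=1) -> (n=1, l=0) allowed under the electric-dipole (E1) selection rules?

Initial l = 1, final l = 0, so Δl = -1. E1 requires Δl = ±1: satisfied.
All E1 selection rules are satisfied.

allowed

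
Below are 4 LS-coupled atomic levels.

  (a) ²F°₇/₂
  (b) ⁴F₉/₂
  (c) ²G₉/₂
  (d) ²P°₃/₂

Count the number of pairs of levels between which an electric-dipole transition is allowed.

(a)–(b): forbidden (ΔS).
(a)–(c): allowed.
(a)–(d): forbidden (parity, ΔL, ΔJ).
(b)–(c): forbidden (parity, ΔS).
(b)–(d): forbidden (ΔS, ΔL, ΔJ).
(c)–(d): forbidden (ΔL, ΔJ).
Allowed pairs: 1 of 6.

1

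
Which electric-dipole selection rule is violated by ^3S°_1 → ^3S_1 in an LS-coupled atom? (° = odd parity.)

Parity must change: odd → even — ✓.
ΔS = 0: S: 1 → 1 — ✓.
ΔL = 0, ±1 (not L=0↔0): L: 0 → 0, ΔL = +0 — ✗.
ΔJ = 0, ±1 (not J=0↔0): J: 1 → 1, ΔJ = +0 — ✓.

the L=0 ↔ L=0 exclusion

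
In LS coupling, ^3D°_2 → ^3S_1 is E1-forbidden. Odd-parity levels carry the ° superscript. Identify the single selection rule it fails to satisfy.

Parity must change: odd → even — ok.
ΔS = 0: S: 1 → 1 — ok.
ΔL = 0, ±1 (not L=0↔0): L: 2 → 0, ΔL = -2 — fails.
ΔJ = 0, ±1 (not J=0↔0): J: 2 → 1, ΔJ = -1 — ok.

the ΔL = 0, ±1 rule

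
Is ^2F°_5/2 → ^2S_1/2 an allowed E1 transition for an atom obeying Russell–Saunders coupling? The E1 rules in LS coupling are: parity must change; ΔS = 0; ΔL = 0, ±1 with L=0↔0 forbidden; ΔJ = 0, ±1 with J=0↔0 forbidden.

Parity must change: odd → even — passes.
ΔS = 0: S: 1/2 → 1/2 — passes.
ΔL = 0, ±1 (not L=0↔0): L: 3 → 0, ΔL = -3 — fails.
ΔJ = 0, ±1 (not J=0↔0): J: 5/2 → 1/2, ΔJ = -2 — fails.
Rule(s) violated: ΔL, ΔJ.

forbidden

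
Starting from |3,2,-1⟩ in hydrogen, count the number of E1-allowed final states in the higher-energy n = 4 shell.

5

E1 requires Δl = ±1, so l_f ∈ {1, 3}; with 0 ≤ l_f ≤ n_f−1 = 3, the allowed l_f values are {1, 3}.
For l_f = 1: m_f ∈ {m_i−1, m_i, m_i+1} ∩ [−1, 1] = {-1, 0} → 2 states.
For l_f = 3: m_f ∈ {m_i−1, m_i, m_i+1} ∩ [−3, 3] = {-2, -1, 0} → 3 states.
Total: 5.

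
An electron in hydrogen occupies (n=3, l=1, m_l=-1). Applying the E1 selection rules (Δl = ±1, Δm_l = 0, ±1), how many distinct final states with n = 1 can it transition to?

E1 requires Δl = ±1, so l_f ∈ {0, 2}; with 0 ≤ l_f ≤ n_f−1 = 0, the allowed l_f values are {0}.
For l_f = 0: m_f ∈ {m_i−1, m_i, m_i+1} ∩ [−0, 0] = {0} → 1 state.
Total: 1.

1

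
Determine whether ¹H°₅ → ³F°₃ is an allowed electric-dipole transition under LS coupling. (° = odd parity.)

forbidden

Reading off the term symbols: S 0→1, L 5→3, J 5→3, parity odd→odd.
Parity must change: odd → odd — violated.
ΔS = 0: S: 0 → 1 — violated.
ΔL = 0, ±1 (not L=0↔0): L: 5 → 3, ΔL = -2 — violated.
ΔJ = 0, ±1 (not J=0↔0): J: 5 → 3, ΔJ = -2 — violated.
Rule(s) violated: parity, ΔS, ΔL, ΔJ.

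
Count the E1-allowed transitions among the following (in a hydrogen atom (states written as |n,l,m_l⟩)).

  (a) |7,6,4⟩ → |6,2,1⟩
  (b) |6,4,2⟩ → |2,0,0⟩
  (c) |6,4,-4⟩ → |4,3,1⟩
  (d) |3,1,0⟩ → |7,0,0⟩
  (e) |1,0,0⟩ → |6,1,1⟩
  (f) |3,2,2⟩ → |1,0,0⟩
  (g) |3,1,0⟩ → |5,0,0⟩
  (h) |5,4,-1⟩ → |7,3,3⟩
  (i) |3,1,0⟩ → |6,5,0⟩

3

(a) forbidden — Δl = -4 (E1 requires Δl = ±1); Δm_l = -3 (E1 requires Δm_l = 0, ±1)
(b) forbidden — Δl = -4 (E1 requires Δl = ±1); Δm_l = -2 (E1 requires Δm_l = 0, ±1)
(c) forbidden — Δm_l = +5 (E1 requires Δm_l = 0, ±1)
(d) allowed
(e) allowed
(f) forbidden — Δl = -2 (E1 requires Δl = ±1); Δm_l = -2 (E1 requires Δm_l = 0, ±1)
(g) allowed
(h) forbidden — Δm_l = +4 (E1 requires Δm_l = 0, ±1)
(i) forbidden — Δl = +4 (E1 requires Δl = ±1)
Total allowed: 3 of 9.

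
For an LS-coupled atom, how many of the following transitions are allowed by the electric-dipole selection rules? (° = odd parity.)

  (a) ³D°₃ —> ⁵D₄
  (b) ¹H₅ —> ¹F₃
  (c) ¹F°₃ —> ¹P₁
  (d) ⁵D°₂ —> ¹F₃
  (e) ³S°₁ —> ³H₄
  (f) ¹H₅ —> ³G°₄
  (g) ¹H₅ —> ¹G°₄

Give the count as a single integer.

1

(a) forbidden (ΔS fails)
(b) forbidden (parity, ΔL, ΔJ fail)
(c) forbidden (ΔL, ΔJ fail)
(d) forbidden (ΔS fails)
(e) forbidden (ΔL, ΔJ fail)
(f) forbidden (ΔS fails)
(g) allowed
Total allowed: 1 of 7.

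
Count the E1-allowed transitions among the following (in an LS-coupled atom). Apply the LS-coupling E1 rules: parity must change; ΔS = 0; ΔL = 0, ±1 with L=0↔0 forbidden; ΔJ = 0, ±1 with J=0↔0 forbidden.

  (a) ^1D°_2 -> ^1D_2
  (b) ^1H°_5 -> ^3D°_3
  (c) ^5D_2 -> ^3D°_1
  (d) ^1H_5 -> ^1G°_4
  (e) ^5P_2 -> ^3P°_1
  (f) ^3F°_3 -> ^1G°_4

(a) allowed
(b) forbidden (parity, ΔS, ΔL, ΔJ fail)
(c) forbidden (ΔS fails)
(d) allowed
(e) forbidden (ΔS fails)
(f) forbidden (parity, ΔS fail)
Total allowed: 2 of 6.

2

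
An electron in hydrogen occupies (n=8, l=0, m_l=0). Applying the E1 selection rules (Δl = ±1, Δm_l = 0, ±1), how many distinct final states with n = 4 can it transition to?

3

E1 requires Δl = ±1, so l_f ∈ {-1, 1}; with 0 ≤ l_f ≤ n_f−1 = 3, the allowed l_f values are {1}.
For l_f = 1: m_f ∈ {m_i−1, m_i, m_i+1} ∩ [−1, 1] = {-1, 0, 1} → 3 states.
Total: 3.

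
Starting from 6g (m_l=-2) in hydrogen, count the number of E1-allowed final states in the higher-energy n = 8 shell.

E1 requires Δl = ±1, so l_f ∈ {3, 5}; with 0 ≤ l_f ≤ n_f−1 = 7, the allowed l_f values are {3, 5}.
For l_f = 3: m_f ∈ {m_i−1, m_i, m_i+1} ∩ [−3, 3] = {-3, -2, -1} → 3 states.
For l_f = 5: m_f ∈ {m_i−1, m_i, m_i+1} ∩ [−5, 5] = {-3, -2, -1} → 3 states.
Total: 6.

6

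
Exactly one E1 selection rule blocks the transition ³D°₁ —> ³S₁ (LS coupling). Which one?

Reading off the term symbols: S 1→1, L 2→0, J 1→1, parity odd→even.
Parity must change: odd → even — satisfied.
ΔS = 0: S: 1 → 1 — satisfied.
ΔL = 0, ±1 (not L=0↔0): L: 2 → 0, ΔL = -2 — violated.
ΔJ = 0, ±1 (not J=0↔0): J: 1 → 1, ΔJ = +0 — satisfied.

the ΔL = 0, ±1 rule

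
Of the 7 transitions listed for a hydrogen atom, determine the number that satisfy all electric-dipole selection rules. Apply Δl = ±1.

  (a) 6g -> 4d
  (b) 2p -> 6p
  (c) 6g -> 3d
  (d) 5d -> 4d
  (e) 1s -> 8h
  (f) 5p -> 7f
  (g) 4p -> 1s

1

(a) forbidden — Δl = -2 (E1 requires Δl = ±1)
(b) forbidden — Δl = +0 (E1 requires Δl = ±1)
(c) forbidden — Δl = -2 (E1 requires Δl = ±1)
(d) forbidden — Δl = +0 (E1 requires Δl = ±1)
(e) forbidden — Δl = +5 (E1 requires Δl = ±1)
(f) forbidden — Δl = +2 (E1 requires Δl = ±1)
(g) allowed
Total allowed: 1 of 7.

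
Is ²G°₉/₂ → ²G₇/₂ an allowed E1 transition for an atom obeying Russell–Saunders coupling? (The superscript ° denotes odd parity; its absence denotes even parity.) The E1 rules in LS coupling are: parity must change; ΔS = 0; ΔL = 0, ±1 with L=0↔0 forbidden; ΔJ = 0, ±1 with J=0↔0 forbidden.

allowed

Reading off the term symbols: S 1/2→1/2, L 4→4, J 9/2→7/2, parity odd→even.
ΔJ = 0, ±1 (not J=0↔0): J: 9/2 → 7/2, ΔJ = -1 — ok.
Parity must change: odd → even — ok.
ΔL = 0, ±1 (not L=0↔0): L: 4 → 4, ΔL = +0 — ok.
ΔS = 0: S: 1/2 → 1/2 — ok.
All four E1 rules are satisfied.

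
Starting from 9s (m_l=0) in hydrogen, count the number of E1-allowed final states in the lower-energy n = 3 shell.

E1 requires Δl = ±1, so l_f ∈ {-1, 1}; with 0 ≤ l_f ≤ n_f−1 = 2, the allowed l_f values are {1}.
For l_f = 1: m_f ∈ {m_i−1, m_i, m_i+1} ∩ [−1, 1] = {-1, 0, 1} → 3 states.
Total: 3.

3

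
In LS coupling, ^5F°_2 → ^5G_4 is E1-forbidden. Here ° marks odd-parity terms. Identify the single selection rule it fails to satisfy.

Reading off the term symbols: S 2→2, L 3→4, J 2→4, parity odd→even.
Parity must change: odd → even — ✓.
ΔS = 0: S: 2 → 2 — ✓.
ΔL = 0, ±1 (not L=0↔0): L: 3 → 4, ΔL = +1 — ✓.
ΔJ = 0, ±1 (not J=0↔0): J: 2 → 4, ΔJ = +2 — ✗.

the ΔJ = 0, ±1 rule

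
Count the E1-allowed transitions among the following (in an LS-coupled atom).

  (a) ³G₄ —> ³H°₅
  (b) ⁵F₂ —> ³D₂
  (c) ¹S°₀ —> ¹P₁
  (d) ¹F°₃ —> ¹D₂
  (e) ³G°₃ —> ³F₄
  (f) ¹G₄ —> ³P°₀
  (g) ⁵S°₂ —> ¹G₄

(a) allowed
(b) forbidden (parity, ΔS fail)
(c) allowed
(d) allowed
(e) allowed
(f) forbidden (ΔS, ΔL, ΔJ fail)
(g) forbidden (ΔS, ΔL, ΔJ fail)
Total allowed: 4 of 7.

4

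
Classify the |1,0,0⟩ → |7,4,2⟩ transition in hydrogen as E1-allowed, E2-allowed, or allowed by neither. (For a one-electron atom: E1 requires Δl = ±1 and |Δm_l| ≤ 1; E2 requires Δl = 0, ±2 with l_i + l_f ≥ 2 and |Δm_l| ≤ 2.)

neither

Δl = 4 − 0 = +4; l_i + l_f = 4.
Δm_l = +2.
E1 (Δl = ±1, |Δm_l| ≤ 1): not satisfied.
E2 (Δl = 0,±2, l_i+l_f ≥ 2, |Δm_l| ≤ 2): not satisfied.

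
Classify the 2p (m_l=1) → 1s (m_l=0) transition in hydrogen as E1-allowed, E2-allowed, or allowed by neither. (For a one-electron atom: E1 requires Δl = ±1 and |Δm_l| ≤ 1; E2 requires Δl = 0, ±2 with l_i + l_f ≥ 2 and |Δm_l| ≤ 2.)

Δl = 0 − 1 = -1; l_i + l_f = 1.
Δm_l = -1.
E1 (Δl = ±1, |Δm_l| ≤ 1): satisfied.
E2 (Δl = 0,±2, l_i+l_f ≥ 2, |Δm_l| ≤ 2): not satisfied.

E1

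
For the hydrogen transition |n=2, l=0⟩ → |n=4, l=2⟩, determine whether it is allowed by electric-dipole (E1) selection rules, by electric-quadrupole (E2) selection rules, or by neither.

E2

Δl = 2 − 0 = +2; l_i + l_f = 2.
E1 (Δl = ±1): not satisfied.
E2 (Δl = 0,±2, l_i+l_f ≥ 2): satisfied.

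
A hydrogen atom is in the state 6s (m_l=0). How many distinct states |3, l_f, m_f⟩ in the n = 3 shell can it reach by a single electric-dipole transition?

3

E1 requires Δl = ±1, so l_f ∈ {-1, 1}; with 0 ≤ l_f ≤ n_f−1 = 2, the allowed l_f values are {1}.
For l_f = 1: m_f ∈ {m_i−1, m_i, m_i+1} ∩ [−1, 1] = {-1, 0, 1} → 3 states.
Total: 3.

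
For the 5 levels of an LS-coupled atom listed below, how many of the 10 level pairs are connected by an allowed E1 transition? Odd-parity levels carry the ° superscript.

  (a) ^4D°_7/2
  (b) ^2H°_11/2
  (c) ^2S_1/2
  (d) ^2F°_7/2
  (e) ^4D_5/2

(a)–(b): forbidden (parity, ΔS, ΔL, ΔJ).
(a)–(c): forbidden (ΔS, ΔL, ΔJ).
(a)–(d): forbidden (parity, ΔS).
(a)–(e): allowed.
(b)–(c): forbidden (ΔL, ΔJ).
(b)–(d): forbidden (parity, ΔL, ΔJ).
(b)–(e): forbidden (ΔS, ΔL, ΔJ).
(c)–(d): forbidden (ΔL, ΔJ).
(c)–(e): forbidden (parity, ΔS, ΔL, ΔJ).
(d)–(e): forbidden (ΔS).
Allowed pairs: 1 of 10.

1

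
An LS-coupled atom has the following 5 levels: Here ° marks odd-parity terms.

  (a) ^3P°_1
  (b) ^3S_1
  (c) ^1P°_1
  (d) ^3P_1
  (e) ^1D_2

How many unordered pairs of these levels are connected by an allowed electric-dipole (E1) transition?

3

(a)–(b): allowed.
(a)–(c): forbidden (parity, ΔS).
(a)–(d): allowed.
(a)–(e): forbidden (ΔS).
(b)–(c): forbidden (ΔS).
(b)–(d): forbidden (parity).
(b)–(e): forbidden (parity, ΔS, ΔL).
(c)–(d): forbidden (ΔS).
(c)–(e): allowed.
(d)–(e): forbidden (parity, ΔS).
Allowed pairs: 3 of 10.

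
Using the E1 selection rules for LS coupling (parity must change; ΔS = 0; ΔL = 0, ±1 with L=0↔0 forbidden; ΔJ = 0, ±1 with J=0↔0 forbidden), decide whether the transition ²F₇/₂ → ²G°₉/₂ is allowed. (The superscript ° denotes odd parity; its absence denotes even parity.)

Parity must change: even → odd — ok.
ΔS = 0: S: 1/2 → 1/2 — ok.
ΔL = 0, ±1 (not L=0↔0): L: 3 → 4, ΔL = +1 — ok.
ΔJ = 0, ±1 (not J=0↔0): J: 7/2 → 9/2, ΔJ = +1 — ok.
All four E1 rules are satisfied.

allowed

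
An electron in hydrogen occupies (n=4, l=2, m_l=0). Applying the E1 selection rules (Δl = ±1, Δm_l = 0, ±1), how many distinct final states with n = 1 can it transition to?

E1 requires l_f ∈ {1, 3}, but neither lies in [0, 0], so no final state is reachable.
Total: 0.

0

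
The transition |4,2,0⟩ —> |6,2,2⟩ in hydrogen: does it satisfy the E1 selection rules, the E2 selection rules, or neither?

E2

Δl = 2 − 2 = +0; l_i + l_f = 4.
Δm_l = +2.
E1 (Δl = ±1, |Δm_l| ≤ 1): not satisfied.
E2 (Δl = 0,±2, l_i+l_f ≥ 2, |Δm_l| ≤ 2): satisfied.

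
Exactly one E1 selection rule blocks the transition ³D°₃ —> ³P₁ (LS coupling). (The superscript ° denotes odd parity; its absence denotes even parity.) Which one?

ΔJ = 0, ±1 (not J=0↔0): J: 3 → 1, ΔJ = -2 — ✗.
ΔL = 0, ±1 (not L=0↔0): L: 2 → 1, ΔL = -1 — ✓.
Parity must change: odd → even — ✓.
ΔS = 0: S: 1 → 1 — ✓.

the ΔJ = 0, ±1 rule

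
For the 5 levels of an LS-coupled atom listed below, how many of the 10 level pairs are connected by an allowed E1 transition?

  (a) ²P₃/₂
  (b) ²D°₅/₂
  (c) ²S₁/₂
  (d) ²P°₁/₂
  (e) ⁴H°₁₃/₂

(a)–(b): allowed.
(a)–(c): forbidden (parity).
(a)–(d): allowed.
(a)–(e): forbidden (ΔS, ΔL, ΔJ).
(b)–(c): forbidden (ΔL, ΔJ).
(b)–(d): forbidden (parity, ΔJ).
(b)–(e): forbidden (parity, ΔS, ΔL, ΔJ).
(c)–(d): allowed.
(c)–(e): forbidden (ΔS, ΔL, ΔJ).
(d)–(e): forbidden (parity, ΔS, ΔL, ΔJ).
Allowed pairs: 3 of 10.

3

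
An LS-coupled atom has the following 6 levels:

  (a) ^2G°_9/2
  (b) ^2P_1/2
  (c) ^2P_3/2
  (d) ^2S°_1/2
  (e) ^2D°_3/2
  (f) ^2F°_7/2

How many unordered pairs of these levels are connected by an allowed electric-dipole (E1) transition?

4

(a)–(b): forbidden (ΔL, ΔJ).
(a)–(c): forbidden (ΔL, ΔJ).
(a)–(d): forbidden (parity, ΔL, ΔJ).
(a)–(e): forbidden (parity, ΔL, ΔJ).
(a)–(f): forbidden (parity).
(b)–(c): forbidden (parity).
(b)–(d): allowed.
(b)–(e): allowed.
(b)–(f): forbidden (ΔL, ΔJ).
(c)–(d): allowed.
(c)–(e): allowed.
(c)–(f): forbidden (ΔL, ΔJ).
(d)–(e): forbidden (parity, ΔL).
(d)–(f): forbidden (parity, ΔL, ΔJ).
(e)–(f): forbidden (parity, ΔJ).
Allowed pairs: 4 of 15.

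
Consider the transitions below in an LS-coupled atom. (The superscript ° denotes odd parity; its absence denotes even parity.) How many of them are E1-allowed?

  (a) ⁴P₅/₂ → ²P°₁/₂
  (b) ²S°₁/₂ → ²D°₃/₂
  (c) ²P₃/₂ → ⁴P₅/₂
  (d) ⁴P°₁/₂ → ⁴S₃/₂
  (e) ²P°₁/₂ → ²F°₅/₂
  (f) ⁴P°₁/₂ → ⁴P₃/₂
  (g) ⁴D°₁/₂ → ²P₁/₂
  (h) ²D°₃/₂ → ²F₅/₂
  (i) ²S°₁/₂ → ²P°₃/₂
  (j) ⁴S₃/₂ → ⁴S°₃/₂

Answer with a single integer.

3

(a) forbidden (ΔS, ΔJ fail)
(b) forbidden (parity, ΔL fail)
(c) forbidden (parity, ΔS fail)
(d) allowed
(e) forbidden (parity, ΔL, ΔJ fail)
(f) allowed
(g) forbidden (ΔS fails)
(h) allowed
(i) forbidden (parity fails)
(j) forbidden (ΔL fails)
Total allowed: 3 of 10.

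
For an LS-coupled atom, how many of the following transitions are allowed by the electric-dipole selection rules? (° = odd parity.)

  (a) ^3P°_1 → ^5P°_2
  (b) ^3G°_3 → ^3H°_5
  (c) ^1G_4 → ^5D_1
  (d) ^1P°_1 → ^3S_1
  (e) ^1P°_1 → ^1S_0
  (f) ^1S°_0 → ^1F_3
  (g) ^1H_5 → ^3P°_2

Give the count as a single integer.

(a) forbidden (parity, ΔS fail)
(b) forbidden (parity, ΔJ fail)
(c) forbidden (parity, ΔS, ΔL, ΔJ fail)
(d) forbidden (ΔS fails)
(e) allowed
(f) forbidden (ΔL, ΔJ fail)
(g) forbidden (ΔS, ΔL, ΔJ fail)
Total allowed: 1 of 7.

1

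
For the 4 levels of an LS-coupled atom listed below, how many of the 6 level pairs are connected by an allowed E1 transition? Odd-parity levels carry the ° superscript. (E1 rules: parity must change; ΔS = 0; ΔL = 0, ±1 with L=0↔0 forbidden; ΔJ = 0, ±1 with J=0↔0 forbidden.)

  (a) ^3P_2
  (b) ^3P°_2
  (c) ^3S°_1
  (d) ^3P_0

(a)–(b): allowed.
(a)–(c): allowed.
(a)–(d): forbidden (parity, ΔJ).
(b)–(c): forbidden (parity).
(b)–(d): forbidden (ΔJ).
(c)–(d): allowed.
Allowed pairs: 3 of 6.

3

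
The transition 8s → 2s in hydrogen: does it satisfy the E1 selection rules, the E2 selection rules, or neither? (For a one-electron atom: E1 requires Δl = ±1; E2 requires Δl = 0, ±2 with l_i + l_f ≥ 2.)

Δl = 0 − 0 = +0; l_i + l_f = 0.
E1 (Δl = ±1): not satisfied.
E2 (Δl = 0,±2, l_i+l_f ≥ 2): not satisfied.

neither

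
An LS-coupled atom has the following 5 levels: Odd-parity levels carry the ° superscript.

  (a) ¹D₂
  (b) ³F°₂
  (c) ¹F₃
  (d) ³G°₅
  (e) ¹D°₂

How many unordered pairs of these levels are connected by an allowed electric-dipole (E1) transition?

(a)–(b): forbidden (ΔS).
(a)–(c): forbidden (parity).
(a)–(d): forbidden (ΔS, ΔL, ΔJ).
(a)–(e): allowed.
(b)–(c): forbidden (ΔS).
(b)–(d): forbidden (parity, ΔJ).
(b)–(e): forbidden (parity, ΔS).
(c)–(d): forbidden (ΔS, ΔJ).
(c)–(e): allowed.
(d)–(e): forbidden (parity, ΔS, ΔL, ΔJ).
Allowed pairs: 2 of 10.

2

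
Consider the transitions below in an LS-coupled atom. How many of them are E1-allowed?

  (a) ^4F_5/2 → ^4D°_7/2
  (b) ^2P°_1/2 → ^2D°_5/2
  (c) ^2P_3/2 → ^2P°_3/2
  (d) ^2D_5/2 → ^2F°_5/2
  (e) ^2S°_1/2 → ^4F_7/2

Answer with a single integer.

3

(a) allowed
(b) forbidden (parity, ΔJ fail)
(c) allowed
(d) allowed
(e) forbidden (ΔS, ΔL, ΔJ fail)
Total allowed: 3 of 5.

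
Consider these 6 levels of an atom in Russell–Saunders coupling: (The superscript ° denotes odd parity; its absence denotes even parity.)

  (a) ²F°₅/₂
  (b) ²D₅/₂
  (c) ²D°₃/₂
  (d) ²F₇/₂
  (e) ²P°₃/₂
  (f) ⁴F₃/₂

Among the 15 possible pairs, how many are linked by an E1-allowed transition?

4

(a)–(b): allowed.
(a)–(c): forbidden (parity).
(a)–(d): allowed.
(a)–(e): forbidden (parity, ΔL).
(a)–(f): forbidden (ΔS).
(b)–(c): allowed.
(b)–(d): forbidden (parity).
(b)–(e): allowed.
(b)–(f): forbidden (parity, ΔS).
(c)–(d): forbidden (ΔJ).
(c)–(e): forbidden (parity).
(c)–(f): forbidden (ΔS).
(d)–(e): forbidden (ΔL, ΔJ).
(d)–(f): forbidden (parity, ΔS, ΔJ).
(e)–(f): forbidden (ΔS, ΔL).
Allowed pairs: 4 of 15.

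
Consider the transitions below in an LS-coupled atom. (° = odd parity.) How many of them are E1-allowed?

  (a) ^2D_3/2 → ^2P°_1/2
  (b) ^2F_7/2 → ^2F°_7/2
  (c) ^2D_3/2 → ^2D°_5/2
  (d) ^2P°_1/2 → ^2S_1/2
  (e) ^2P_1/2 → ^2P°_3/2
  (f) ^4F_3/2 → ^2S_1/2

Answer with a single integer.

(a) allowed
(b) allowed
(c) allowed
(d) allowed
(e) allowed
(f) forbidden (parity, ΔS, ΔL fail)
Total allowed: 5 of 6.

5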